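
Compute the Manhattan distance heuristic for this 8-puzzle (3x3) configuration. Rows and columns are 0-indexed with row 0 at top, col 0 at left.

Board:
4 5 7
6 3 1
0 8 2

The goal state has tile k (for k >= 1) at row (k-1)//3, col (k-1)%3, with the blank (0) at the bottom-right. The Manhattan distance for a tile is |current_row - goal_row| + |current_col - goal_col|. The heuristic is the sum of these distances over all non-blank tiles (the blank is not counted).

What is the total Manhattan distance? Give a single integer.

Tile 4: at (0,0), goal (1,0), distance |0-1|+|0-0| = 1
Tile 5: at (0,1), goal (1,1), distance |0-1|+|1-1| = 1
Tile 7: at (0,2), goal (2,0), distance |0-2|+|2-0| = 4
Tile 6: at (1,0), goal (1,2), distance |1-1|+|0-2| = 2
Tile 3: at (1,1), goal (0,2), distance |1-0|+|1-2| = 2
Tile 1: at (1,2), goal (0,0), distance |1-0|+|2-0| = 3
Tile 8: at (2,1), goal (2,1), distance |2-2|+|1-1| = 0
Tile 2: at (2,2), goal (0,1), distance |2-0|+|2-1| = 3
Sum: 1 + 1 + 4 + 2 + 2 + 3 + 0 + 3 = 16

Answer: 16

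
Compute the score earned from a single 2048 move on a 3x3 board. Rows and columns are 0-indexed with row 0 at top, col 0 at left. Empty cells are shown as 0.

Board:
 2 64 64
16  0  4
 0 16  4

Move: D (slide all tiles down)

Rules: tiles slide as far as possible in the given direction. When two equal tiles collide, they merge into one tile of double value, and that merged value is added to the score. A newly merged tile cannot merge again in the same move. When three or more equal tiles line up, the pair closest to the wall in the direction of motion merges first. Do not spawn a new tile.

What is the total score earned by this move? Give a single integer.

Answer: 8

Derivation:
Slide down:
col 0: [2, 16, 0] -> [0, 2, 16]  score +0 (running 0)
col 1: [64, 0, 16] -> [0, 64, 16]  score +0 (running 0)
col 2: [64, 4, 4] -> [0, 64, 8]  score +8 (running 8)
Board after move:
 0  0  0
 2 64 64
16 16  8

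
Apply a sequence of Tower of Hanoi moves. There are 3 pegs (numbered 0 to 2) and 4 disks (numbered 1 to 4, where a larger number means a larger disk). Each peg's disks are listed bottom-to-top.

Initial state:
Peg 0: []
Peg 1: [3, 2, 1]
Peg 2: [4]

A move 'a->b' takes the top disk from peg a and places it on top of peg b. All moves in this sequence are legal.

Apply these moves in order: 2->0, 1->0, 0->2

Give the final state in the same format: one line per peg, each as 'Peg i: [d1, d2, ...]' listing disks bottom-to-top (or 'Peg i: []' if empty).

Answer: Peg 0: [4]
Peg 1: [3, 2]
Peg 2: [1]

Derivation:
After move 1 (2->0):
Peg 0: [4]
Peg 1: [3, 2, 1]
Peg 2: []

After move 2 (1->0):
Peg 0: [4, 1]
Peg 1: [3, 2]
Peg 2: []

After move 3 (0->2):
Peg 0: [4]
Peg 1: [3, 2]
Peg 2: [1]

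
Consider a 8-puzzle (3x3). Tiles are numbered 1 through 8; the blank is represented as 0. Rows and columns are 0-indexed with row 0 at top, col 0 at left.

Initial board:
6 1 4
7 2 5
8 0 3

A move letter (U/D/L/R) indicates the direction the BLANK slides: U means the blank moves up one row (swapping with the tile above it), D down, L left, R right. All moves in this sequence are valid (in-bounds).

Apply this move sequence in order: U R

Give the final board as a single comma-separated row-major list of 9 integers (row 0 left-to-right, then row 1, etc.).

After move 1 (U):
6 1 4
7 0 5
8 2 3

After move 2 (R):
6 1 4
7 5 0
8 2 3

Answer: 6, 1, 4, 7, 5, 0, 8, 2, 3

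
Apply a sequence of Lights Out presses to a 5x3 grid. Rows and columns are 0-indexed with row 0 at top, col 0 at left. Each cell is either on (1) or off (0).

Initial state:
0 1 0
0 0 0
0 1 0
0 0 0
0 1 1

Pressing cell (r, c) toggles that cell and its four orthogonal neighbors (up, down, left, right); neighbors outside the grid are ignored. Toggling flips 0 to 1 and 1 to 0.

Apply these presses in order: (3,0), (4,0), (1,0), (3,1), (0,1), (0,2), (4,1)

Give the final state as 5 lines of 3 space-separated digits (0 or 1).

After press 1 at (3,0):
0 1 0
0 0 0
1 1 0
1 1 0
1 1 1

After press 2 at (4,0):
0 1 0
0 0 0
1 1 0
0 1 0
0 0 1

After press 3 at (1,0):
1 1 0
1 1 0
0 1 0
0 1 0
0 0 1

After press 4 at (3,1):
1 1 0
1 1 0
0 0 0
1 0 1
0 1 1

After press 5 at (0,1):
0 0 1
1 0 0
0 0 0
1 0 1
0 1 1

After press 6 at (0,2):
0 1 0
1 0 1
0 0 0
1 0 1
0 1 1

After press 7 at (4,1):
0 1 0
1 0 1
0 0 0
1 1 1
1 0 0

Answer: 0 1 0
1 0 1
0 0 0
1 1 1
1 0 0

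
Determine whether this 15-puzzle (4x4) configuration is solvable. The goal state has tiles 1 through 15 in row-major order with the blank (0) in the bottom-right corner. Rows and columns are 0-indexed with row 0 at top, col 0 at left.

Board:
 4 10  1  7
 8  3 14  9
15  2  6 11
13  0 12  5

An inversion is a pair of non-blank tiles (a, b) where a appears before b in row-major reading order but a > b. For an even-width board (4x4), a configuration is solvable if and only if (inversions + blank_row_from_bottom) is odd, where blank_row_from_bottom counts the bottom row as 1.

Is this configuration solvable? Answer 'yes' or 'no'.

Answer: no

Derivation:
Inversions: 41
Blank is in row 3 (0-indexed from top), which is row 1 counting from the bottom (bottom = 1).
41 + 1 = 42, which is even, so the puzzle is not solvable.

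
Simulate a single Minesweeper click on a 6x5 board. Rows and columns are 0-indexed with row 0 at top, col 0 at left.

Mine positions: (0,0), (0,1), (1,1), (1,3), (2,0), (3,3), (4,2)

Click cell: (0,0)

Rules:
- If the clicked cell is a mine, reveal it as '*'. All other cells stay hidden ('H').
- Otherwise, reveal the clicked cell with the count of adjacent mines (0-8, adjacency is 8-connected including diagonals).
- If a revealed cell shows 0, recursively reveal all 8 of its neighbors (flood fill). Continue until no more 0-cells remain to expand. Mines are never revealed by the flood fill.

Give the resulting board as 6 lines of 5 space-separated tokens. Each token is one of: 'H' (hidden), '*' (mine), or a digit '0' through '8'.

* H H H H
H H H H H
H H H H H
H H H H H
H H H H H
H H H H H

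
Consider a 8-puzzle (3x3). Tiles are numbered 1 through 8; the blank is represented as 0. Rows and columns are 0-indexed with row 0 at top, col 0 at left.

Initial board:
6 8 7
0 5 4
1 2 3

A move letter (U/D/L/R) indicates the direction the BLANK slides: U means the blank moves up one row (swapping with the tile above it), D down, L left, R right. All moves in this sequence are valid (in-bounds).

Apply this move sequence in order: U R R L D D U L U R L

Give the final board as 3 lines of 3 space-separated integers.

After move 1 (U):
0 8 7
6 5 4
1 2 3

After move 2 (R):
8 0 7
6 5 4
1 2 3

After move 3 (R):
8 7 0
6 5 4
1 2 3

After move 4 (L):
8 0 7
6 5 4
1 2 3

After move 5 (D):
8 5 7
6 0 4
1 2 3

After move 6 (D):
8 5 7
6 2 4
1 0 3

After move 7 (U):
8 5 7
6 0 4
1 2 3

After move 8 (L):
8 5 7
0 6 4
1 2 3

After move 9 (U):
0 5 7
8 6 4
1 2 3

After move 10 (R):
5 0 7
8 6 4
1 2 3

After move 11 (L):
0 5 7
8 6 4
1 2 3

Answer: 0 5 7
8 6 4
1 2 3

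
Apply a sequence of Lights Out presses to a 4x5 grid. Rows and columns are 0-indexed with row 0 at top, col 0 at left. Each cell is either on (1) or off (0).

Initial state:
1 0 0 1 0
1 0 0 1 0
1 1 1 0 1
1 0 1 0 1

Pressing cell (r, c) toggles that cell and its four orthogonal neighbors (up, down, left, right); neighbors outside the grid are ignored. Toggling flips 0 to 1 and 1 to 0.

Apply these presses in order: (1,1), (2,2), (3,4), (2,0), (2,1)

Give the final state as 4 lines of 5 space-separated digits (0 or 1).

After press 1 at (1,1):
1 1 0 1 0
0 1 1 1 0
1 0 1 0 1
1 0 1 0 1

After press 2 at (2,2):
1 1 0 1 0
0 1 0 1 0
1 1 0 1 1
1 0 0 0 1

After press 3 at (3,4):
1 1 0 1 0
0 1 0 1 0
1 1 0 1 0
1 0 0 1 0

After press 4 at (2,0):
1 1 0 1 0
1 1 0 1 0
0 0 0 1 0
0 0 0 1 0

After press 5 at (2,1):
1 1 0 1 0
1 0 0 1 0
1 1 1 1 0
0 1 0 1 0

Answer: 1 1 0 1 0
1 0 0 1 0
1 1 1 1 0
0 1 0 1 0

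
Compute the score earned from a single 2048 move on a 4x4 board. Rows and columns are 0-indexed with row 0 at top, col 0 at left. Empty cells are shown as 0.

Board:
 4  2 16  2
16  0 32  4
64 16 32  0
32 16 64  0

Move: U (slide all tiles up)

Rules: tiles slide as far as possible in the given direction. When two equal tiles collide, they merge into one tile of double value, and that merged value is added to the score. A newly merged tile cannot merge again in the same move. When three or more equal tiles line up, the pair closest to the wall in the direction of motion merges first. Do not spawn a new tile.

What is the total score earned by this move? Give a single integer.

Answer: 96

Derivation:
Slide up:
col 0: [4, 16, 64, 32] -> [4, 16, 64, 32]  score +0 (running 0)
col 1: [2, 0, 16, 16] -> [2, 32, 0, 0]  score +32 (running 32)
col 2: [16, 32, 32, 64] -> [16, 64, 64, 0]  score +64 (running 96)
col 3: [2, 4, 0, 0] -> [2, 4, 0, 0]  score +0 (running 96)
Board after move:
 4  2 16  2
16 32 64  4
64  0 64  0
32  0  0  0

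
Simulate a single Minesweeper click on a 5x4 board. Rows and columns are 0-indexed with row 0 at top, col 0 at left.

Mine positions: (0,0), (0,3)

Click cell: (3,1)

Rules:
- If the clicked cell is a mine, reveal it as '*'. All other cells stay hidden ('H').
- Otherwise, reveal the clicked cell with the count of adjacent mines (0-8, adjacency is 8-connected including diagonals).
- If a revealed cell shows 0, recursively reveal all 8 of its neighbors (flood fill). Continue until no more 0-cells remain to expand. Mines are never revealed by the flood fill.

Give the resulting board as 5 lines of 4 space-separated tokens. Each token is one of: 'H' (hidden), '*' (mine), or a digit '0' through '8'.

H H H H
1 1 1 1
0 0 0 0
0 0 0 0
0 0 0 0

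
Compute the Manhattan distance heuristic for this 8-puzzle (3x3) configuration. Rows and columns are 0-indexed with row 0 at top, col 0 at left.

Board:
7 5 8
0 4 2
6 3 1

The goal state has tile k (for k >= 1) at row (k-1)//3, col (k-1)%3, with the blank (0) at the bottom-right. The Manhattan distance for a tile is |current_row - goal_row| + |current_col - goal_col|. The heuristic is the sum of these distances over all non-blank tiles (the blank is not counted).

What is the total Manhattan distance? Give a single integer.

Tile 7: at (0,0), goal (2,0), distance |0-2|+|0-0| = 2
Tile 5: at (0,1), goal (1,1), distance |0-1|+|1-1| = 1
Tile 8: at (0,2), goal (2,1), distance |0-2|+|2-1| = 3
Tile 4: at (1,1), goal (1,0), distance |1-1|+|1-0| = 1
Tile 2: at (1,2), goal (0,1), distance |1-0|+|2-1| = 2
Tile 6: at (2,0), goal (1,2), distance |2-1|+|0-2| = 3
Tile 3: at (2,1), goal (0,2), distance |2-0|+|1-2| = 3
Tile 1: at (2,2), goal (0,0), distance |2-0|+|2-0| = 4
Sum: 2 + 1 + 3 + 1 + 2 + 3 + 3 + 4 = 19

Answer: 19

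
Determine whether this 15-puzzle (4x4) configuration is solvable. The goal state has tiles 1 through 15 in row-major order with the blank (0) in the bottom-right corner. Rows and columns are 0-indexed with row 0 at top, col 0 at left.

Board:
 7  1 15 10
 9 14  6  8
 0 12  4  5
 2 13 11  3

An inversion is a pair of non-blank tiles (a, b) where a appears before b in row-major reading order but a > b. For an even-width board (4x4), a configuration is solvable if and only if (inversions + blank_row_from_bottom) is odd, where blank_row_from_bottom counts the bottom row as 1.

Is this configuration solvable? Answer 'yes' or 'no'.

Answer: no

Derivation:
Inversions: 60
Blank is in row 2 (0-indexed from top), which is row 2 counting from the bottom (bottom = 1).
60 + 2 = 62, which is even, so the puzzle is not solvable.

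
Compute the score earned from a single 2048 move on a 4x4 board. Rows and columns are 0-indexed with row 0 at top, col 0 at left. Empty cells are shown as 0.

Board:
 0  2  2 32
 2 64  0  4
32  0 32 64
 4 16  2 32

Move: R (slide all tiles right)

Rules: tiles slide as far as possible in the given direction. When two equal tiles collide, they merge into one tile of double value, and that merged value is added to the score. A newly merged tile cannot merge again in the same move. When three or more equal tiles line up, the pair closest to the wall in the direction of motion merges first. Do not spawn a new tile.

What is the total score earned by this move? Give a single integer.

Answer: 68

Derivation:
Slide right:
row 0: [0, 2, 2, 32] -> [0, 0, 4, 32]  score +4 (running 4)
row 1: [2, 64, 0, 4] -> [0, 2, 64, 4]  score +0 (running 4)
row 2: [32, 0, 32, 64] -> [0, 0, 64, 64]  score +64 (running 68)
row 3: [4, 16, 2, 32] -> [4, 16, 2, 32]  score +0 (running 68)
Board after move:
 0  0  4 32
 0  2 64  4
 0  0 64 64
 4 16  2 32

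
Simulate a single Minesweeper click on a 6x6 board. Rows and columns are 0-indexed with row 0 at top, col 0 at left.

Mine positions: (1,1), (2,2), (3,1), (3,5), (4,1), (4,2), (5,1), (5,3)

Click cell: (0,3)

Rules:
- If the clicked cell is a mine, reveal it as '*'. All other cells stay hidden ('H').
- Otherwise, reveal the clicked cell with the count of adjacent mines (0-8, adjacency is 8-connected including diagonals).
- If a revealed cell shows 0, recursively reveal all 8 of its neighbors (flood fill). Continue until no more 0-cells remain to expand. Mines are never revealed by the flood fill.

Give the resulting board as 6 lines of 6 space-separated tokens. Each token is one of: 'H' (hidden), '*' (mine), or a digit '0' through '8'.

H H 1 0 0 0
H H 2 1 0 0
H H H 1 1 1
H H H H H H
H H H H H H
H H H H H H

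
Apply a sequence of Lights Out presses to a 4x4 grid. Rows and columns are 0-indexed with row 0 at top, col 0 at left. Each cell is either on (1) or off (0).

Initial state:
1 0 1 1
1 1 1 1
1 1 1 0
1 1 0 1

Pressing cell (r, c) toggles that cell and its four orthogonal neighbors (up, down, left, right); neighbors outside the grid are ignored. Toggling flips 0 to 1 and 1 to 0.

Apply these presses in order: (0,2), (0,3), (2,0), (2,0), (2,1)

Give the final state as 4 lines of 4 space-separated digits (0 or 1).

Answer: 1 1 1 1
1 0 0 0
0 0 0 0
1 0 0 1

Derivation:
After press 1 at (0,2):
1 1 0 0
1 1 0 1
1 1 1 0
1 1 0 1

After press 2 at (0,3):
1 1 1 1
1 1 0 0
1 1 1 0
1 1 0 1

After press 3 at (2,0):
1 1 1 1
0 1 0 0
0 0 1 0
0 1 0 1

After press 4 at (2,0):
1 1 1 1
1 1 0 0
1 1 1 0
1 1 0 1

After press 5 at (2,1):
1 1 1 1
1 0 0 0
0 0 0 0
1 0 0 1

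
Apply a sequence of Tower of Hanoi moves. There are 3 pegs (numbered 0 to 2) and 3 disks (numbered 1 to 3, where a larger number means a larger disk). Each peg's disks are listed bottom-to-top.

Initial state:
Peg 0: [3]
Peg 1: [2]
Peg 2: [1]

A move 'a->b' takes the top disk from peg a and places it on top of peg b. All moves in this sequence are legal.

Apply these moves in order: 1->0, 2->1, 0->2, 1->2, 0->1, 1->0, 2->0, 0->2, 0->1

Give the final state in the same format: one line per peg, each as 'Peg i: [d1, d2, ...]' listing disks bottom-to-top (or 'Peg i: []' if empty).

Answer: Peg 0: []
Peg 1: [3]
Peg 2: [2, 1]

Derivation:
After move 1 (1->0):
Peg 0: [3, 2]
Peg 1: []
Peg 2: [1]

After move 2 (2->1):
Peg 0: [3, 2]
Peg 1: [1]
Peg 2: []

After move 3 (0->2):
Peg 0: [3]
Peg 1: [1]
Peg 2: [2]

After move 4 (1->2):
Peg 0: [3]
Peg 1: []
Peg 2: [2, 1]

After move 5 (0->1):
Peg 0: []
Peg 1: [3]
Peg 2: [2, 1]

After move 6 (1->0):
Peg 0: [3]
Peg 1: []
Peg 2: [2, 1]

After move 7 (2->0):
Peg 0: [3, 1]
Peg 1: []
Peg 2: [2]

After move 8 (0->2):
Peg 0: [3]
Peg 1: []
Peg 2: [2, 1]

After move 9 (0->1):
Peg 0: []
Peg 1: [3]
Peg 2: [2, 1]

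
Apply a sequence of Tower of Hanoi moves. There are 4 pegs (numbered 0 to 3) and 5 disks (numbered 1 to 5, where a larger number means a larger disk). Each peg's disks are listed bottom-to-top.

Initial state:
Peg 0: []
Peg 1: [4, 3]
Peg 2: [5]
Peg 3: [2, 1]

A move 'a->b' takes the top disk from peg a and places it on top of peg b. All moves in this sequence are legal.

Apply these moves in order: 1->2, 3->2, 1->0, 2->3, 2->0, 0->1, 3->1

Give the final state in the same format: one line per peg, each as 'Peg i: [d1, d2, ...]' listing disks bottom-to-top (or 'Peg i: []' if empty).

Answer: Peg 0: [4]
Peg 1: [3, 1]
Peg 2: [5]
Peg 3: [2]

Derivation:
After move 1 (1->2):
Peg 0: []
Peg 1: [4]
Peg 2: [5, 3]
Peg 3: [2, 1]

After move 2 (3->2):
Peg 0: []
Peg 1: [4]
Peg 2: [5, 3, 1]
Peg 3: [2]

After move 3 (1->0):
Peg 0: [4]
Peg 1: []
Peg 2: [5, 3, 1]
Peg 3: [2]

After move 4 (2->3):
Peg 0: [4]
Peg 1: []
Peg 2: [5, 3]
Peg 3: [2, 1]

After move 5 (2->0):
Peg 0: [4, 3]
Peg 1: []
Peg 2: [5]
Peg 3: [2, 1]

After move 6 (0->1):
Peg 0: [4]
Peg 1: [3]
Peg 2: [5]
Peg 3: [2, 1]

After move 7 (3->1):
Peg 0: [4]
Peg 1: [3, 1]
Peg 2: [5]
Peg 3: [2]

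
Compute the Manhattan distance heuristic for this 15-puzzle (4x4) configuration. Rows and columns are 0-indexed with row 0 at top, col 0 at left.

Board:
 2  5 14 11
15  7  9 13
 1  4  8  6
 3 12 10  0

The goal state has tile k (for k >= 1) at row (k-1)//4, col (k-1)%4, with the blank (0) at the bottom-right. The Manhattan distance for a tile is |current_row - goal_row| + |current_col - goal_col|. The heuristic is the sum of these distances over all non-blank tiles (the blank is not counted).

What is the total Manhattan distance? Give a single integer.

Answer: 44

Derivation:
Tile 2: (0,0)->(0,1) = 1
Tile 5: (0,1)->(1,0) = 2
Tile 14: (0,2)->(3,1) = 4
Tile 11: (0,3)->(2,2) = 3
Tile 15: (1,0)->(3,2) = 4
Tile 7: (1,1)->(1,2) = 1
Tile 9: (1,2)->(2,0) = 3
Tile 13: (1,3)->(3,0) = 5
Tile 1: (2,0)->(0,0) = 2
Tile 4: (2,1)->(0,3) = 4
Tile 8: (2,2)->(1,3) = 2
Tile 6: (2,3)->(1,1) = 3
Tile 3: (3,0)->(0,2) = 5
Tile 12: (3,1)->(2,3) = 3
Tile 10: (3,2)->(2,1) = 2
Sum: 1 + 2 + 4 + 3 + 4 + 1 + 3 + 5 + 2 + 4 + 2 + 3 + 5 + 3 + 2 = 44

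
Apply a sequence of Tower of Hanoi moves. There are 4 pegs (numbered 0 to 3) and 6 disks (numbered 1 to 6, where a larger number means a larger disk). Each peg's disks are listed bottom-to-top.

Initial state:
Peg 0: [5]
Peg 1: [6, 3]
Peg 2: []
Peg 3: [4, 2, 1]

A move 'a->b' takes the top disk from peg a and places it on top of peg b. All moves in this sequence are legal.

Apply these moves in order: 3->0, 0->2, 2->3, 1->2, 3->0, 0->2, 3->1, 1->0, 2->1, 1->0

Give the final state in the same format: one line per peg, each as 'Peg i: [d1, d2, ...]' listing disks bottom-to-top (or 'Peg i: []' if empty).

After move 1 (3->0):
Peg 0: [5, 1]
Peg 1: [6, 3]
Peg 2: []
Peg 3: [4, 2]

After move 2 (0->2):
Peg 0: [5]
Peg 1: [6, 3]
Peg 2: [1]
Peg 3: [4, 2]

After move 3 (2->3):
Peg 0: [5]
Peg 1: [6, 3]
Peg 2: []
Peg 3: [4, 2, 1]

After move 4 (1->2):
Peg 0: [5]
Peg 1: [6]
Peg 2: [3]
Peg 3: [4, 2, 1]

After move 5 (3->0):
Peg 0: [5, 1]
Peg 1: [6]
Peg 2: [3]
Peg 3: [4, 2]

After move 6 (0->2):
Peg 0: [5]
Peg 1: [6]
Peg 2: [3, 1]
Peg 3: [4, 2]

After move 7 (3->1):
Peg 0: [5]
Peg 1: [6, 2]
Peg 2: [3, 1]
Peg 3: [4]

After move 8 (1->0):
Peg 0: [5, 2]
Peg 1: [6]
Peg 2: [3, 1]
Peg 3: [4]

After move 9 (2->1):
Peg 0: [5, 2]
Peg 1: [6, 1]
Peg 2: [3]
Peg 3: [4]

After move 10 (1->0):
Peg 0: [5, 2, 1]
Peg 1: [6]
Peg 2: [3]
Peg 3: [4]

Answer: Peg 0: [5, 2, 1]
Peg 1: [6]
Peg 2: [3]
Peg 3: [4]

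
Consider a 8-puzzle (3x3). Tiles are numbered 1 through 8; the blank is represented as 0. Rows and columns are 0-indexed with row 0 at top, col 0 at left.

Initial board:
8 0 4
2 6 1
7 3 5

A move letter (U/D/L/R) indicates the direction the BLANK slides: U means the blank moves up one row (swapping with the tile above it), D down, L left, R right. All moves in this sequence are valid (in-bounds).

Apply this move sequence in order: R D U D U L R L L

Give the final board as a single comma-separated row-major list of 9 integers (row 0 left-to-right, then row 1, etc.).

After move 1 (R):
8 4 0
2 6 1
7 3 5

After move 2 (D):
8 4 1
2 6 0
7 3 5

After move 3 (U):
8 4 0
2 6 1
7 3 5

After move 4 (D):
8 4 1
2 6 0
7 3 5

After move 5 (U):
8 4 0
2 6 1
7 3 5

After move 6 (L):
8 0 4
2 6 1
7 3 5

After move 7 (R):
8 4 0
2 6 1
7 3 5

After move 8 (L):
8 0 4
2 6 1
7 3 5

After move 9 (L):
0 8 4
2 6 1
7 3 5

Answer: 0, 8, 4, 2, 6, 1, 7, 3, 5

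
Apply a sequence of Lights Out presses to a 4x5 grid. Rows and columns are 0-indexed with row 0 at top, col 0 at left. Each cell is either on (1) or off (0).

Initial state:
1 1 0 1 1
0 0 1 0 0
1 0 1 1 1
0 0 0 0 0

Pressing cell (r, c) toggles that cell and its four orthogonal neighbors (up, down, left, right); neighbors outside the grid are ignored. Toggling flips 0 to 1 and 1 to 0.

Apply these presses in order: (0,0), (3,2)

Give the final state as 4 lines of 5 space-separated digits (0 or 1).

After press 1 at (0,0):
0 0 0 1 1
1 0 1 0 0
1 0 1 1 1
0 0 0 0 0

After press 2 at (3,2):
0 0 0 1 1
1 0 1 0 0
1 0 0 1 1
0 1 1 1 0

Answer: 0 0 0 1 1
1 0 1 0 0
1 0 0 1 1
0 1 1 1 0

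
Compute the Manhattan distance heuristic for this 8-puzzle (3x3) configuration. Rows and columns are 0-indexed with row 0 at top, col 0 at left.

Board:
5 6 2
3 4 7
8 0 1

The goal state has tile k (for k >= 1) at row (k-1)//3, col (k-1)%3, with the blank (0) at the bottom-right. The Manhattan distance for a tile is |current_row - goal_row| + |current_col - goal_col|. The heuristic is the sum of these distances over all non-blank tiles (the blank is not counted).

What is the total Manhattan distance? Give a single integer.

Answer: 17

Derivation:
Tile 5: at (0,0), goal (1,1), distance |0-1|+|0-1| = 2
Tile 6: at (0,1), goal (1,2), distance |0-1|+|1-2| = 2
Tile 2: at (0,2), goal (0,1), distance |0-0|+|2-1| = 1
Tile 3: at (1,0), goal (0,2), distance |1-0|+|0-2| = 3
Tile 4: at (1,1), goal (1,0), distance |1-1|+|1-0| = 1
Tile 7: at (1,2), goal (2,0), distance |1-2|+|2-0| = 3
Tile 8: at (2,0), goal (2,1), distance |2-2|+|0-1| = 1
Tile 1: at (2,2), goal (0,0), distance |2-0|+|2-0| = 4
Sum: 2 + 2 + 1 + 3 + 1 + 3 + 1 + 4 = 17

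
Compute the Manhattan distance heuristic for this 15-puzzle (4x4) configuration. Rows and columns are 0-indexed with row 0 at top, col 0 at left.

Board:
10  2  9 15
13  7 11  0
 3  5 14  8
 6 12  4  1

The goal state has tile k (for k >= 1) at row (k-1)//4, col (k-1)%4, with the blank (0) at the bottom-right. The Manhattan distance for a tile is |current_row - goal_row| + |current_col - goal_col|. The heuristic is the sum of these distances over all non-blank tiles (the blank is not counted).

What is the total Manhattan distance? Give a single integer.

Tile 10: at (0,0), goal (2,1), distance |0-2|+|0-1| = 3
Tile 2: at (0,1), goal (0,1), distance |0-0|+|1-1| = 0
Tile 9: at (0,2), goal (2,0), distance |0-2|+|2-0| = 4
Tile 15: at (0,3), goal (3,2), distance |0-3|+|3-2| = 4
Tile 13: at (1,0), goal (3,0), distance |1-3|+|0-0| = 2
Tile 7: at (1,1), goal (1,2), distance |1-1|+|1-2| = 1
Tile 11: at (1,2), goal (2,2), distance |1-2|+|2-2| = 1
Tile 3: at (2,0), goal (0,2), distance |2-0|+|0-2| = 4
Tile 5: at (2,1), goal (1,0), distance |2-1|+|1-0| = 2
Tile 14: at (2,2), goal (3,1), distance |2-3|+|2-1| = 2
Tile 8: at (2,3), goal (1,3), distance |2-1|+|3-3| = 1
Tile 6: at (3,0), goal (1,1), distance |3-1|+|0-1| = 3
Tile 12: at (3,1), goal (2,3), distance |3-2|+|1-3| = 3
Tile 4: at (3,2), goal (0,3), distance |3-0|+|2-3| = 4
Tile 1: at (3,3), goal (0,0), distance |3-0|+|3-0| = 6
Sum: 3 + 0 + 4 + 4 + 2 + 1 + 1 + 4 + 2 + 2 + 1 + 3 + 3 + 4 + 6 = 40

Answer: 40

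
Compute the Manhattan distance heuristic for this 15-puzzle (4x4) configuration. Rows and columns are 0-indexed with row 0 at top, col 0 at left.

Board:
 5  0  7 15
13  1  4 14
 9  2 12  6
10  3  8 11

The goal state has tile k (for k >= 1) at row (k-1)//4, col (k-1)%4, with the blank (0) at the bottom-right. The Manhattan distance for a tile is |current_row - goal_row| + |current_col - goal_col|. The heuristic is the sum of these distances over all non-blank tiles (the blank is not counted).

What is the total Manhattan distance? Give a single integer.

Tile 5: at (0,0), goal (1,0), distance |0-1|+|0-0| = 1
Tile 7: at (0,2), goal (1,2), distance |0-1|+|2-2| = 1
Tile 15: at (0,3), goal (3,2), distance |0-3|+|3-2| = 4
Tile 13: at (1,0), goal (3,0), distance |1-3|+|0-0| = 2
Tile 1: at (1,1), goal (0,0), distance |1-0|+|1-0| = 2
Tile 4: at (1,2), goal (0,3), distance |1-0|+|2-3| = 2
Tile 14: at (1,3), goal (3,1), distance |1-3|+|3-1| = 4
Tile 9: at (2,0), goal (2,0), distance |2-2|+|0-0| = 0
Tile 2: at (2,1), goal (0,1), distance |2-0|+|1-1| = 2
Tile 12: at (2,2), goal (2,3), distance |2-2|+|2-3| = 1
Tile 6: at (2,3), goal (1,1), distance |2-1|+|3-1| = 3
Tile 10: at (3,0), goal (2,1), distance |3-2|+|0-1| = 2
Tile 3: at (3,1), goal (0,2), distance |3-0|+|1-2| = 4
Tile 8: at (3,2), goal (1,3), distance |3-1|+|2-3| = 3
Tile 11: at (3,3), goal (2,2), distance |3-2|+|3-2| = 2
Sum: 1 + 1 + 4 + 2 + 2 + 2 + 4 + 0 + 2 + 1 + 3 + 2 + 4 + 3 + 2 = 33

Answer: 33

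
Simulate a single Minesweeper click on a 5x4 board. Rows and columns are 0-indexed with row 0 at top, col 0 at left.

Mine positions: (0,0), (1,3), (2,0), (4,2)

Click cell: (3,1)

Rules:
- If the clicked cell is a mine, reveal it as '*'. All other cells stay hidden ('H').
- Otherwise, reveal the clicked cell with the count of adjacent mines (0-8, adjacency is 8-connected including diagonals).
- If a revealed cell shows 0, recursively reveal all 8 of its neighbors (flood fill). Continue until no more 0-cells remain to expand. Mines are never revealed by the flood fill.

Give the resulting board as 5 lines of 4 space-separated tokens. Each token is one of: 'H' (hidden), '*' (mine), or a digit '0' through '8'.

H H H H
H H H H
H H H H
H 2 H H
H H H H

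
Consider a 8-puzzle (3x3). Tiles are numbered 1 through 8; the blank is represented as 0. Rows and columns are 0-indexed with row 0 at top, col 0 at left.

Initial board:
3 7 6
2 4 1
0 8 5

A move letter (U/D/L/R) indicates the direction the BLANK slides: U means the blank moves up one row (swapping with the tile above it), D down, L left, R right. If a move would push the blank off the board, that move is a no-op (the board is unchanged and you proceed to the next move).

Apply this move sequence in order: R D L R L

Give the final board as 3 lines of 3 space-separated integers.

Answer: 3 7 6
2 4 1
0 8 5

Derivation:
After move 1 (R):
3 7 6
2 4 1
8 0 5

After move 2 (D):
3 7 6
2 4 1
8 0 5

After move 3 (L):
3 7 6
2 4 1
0 8 5

After move 4 (R):
3 7 6
2 4 1
8 0 5

After move 5 (L):
3 7 6
2 4 1
0 8 5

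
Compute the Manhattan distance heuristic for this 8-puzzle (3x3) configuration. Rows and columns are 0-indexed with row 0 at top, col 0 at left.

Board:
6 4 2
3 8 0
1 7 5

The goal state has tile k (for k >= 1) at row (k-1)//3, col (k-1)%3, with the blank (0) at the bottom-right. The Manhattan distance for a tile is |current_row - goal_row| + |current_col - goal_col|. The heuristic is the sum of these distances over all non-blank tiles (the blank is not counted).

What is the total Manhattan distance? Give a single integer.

Answer: 15

Derivation:
Tile 6: (0,0)->(1,2) = 3
Tile 4: (0,1)->(1,0) = 2
Tile 2: (0,2)->(0,1) = 1
Tile 3: (1,0)->(0,2) = 3
Tile 8: (1,1)->(2,1) = 1
Tile 1: (2,0)->(0,0) = 2
Tile 7: (2,1)->(2,0) = 1
Tile 5: (2,2)->(1,1) = 2
Sum: 3 + 2 + 1 + 3 + 1 + 2 + 1 + 2 = 15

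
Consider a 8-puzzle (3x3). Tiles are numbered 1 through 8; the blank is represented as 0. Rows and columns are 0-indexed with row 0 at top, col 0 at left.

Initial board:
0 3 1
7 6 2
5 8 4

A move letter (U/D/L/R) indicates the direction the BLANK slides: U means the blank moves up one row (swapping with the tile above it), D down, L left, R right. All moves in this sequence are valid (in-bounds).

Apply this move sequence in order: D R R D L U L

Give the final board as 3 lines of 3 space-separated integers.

Answer: 7 3 1
0 6 4
5 2 8

Derivation:
After move 1 (D):
7 3 1
0 6 2
5 8 4

After move 2 (R):
7 3 1
6 0 2
5 8 4

After move 3 (R):
7 3 1
6 2 0
5 8 4

After move 4 (D):
7 3 1
6 2 4
5 8 0

After move 5 (L):
7 3 1
6 2 4
5 0 8

After move 6 (U):
7 3 1
6 0 4
5 2 8

After move 7 (L):
7 3 1
0 6 4
5 2 8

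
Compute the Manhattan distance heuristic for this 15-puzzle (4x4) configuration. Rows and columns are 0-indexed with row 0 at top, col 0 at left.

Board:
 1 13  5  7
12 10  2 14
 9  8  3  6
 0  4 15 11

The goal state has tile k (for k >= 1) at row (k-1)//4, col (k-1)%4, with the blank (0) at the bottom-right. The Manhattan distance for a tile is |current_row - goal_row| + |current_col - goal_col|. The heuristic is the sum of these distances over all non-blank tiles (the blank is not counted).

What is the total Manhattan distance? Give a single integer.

Tile 1: (0,0)->(0,0) = 0
Tile 13: (0,1)->(3,0) = 4
Tile 5: (0,2)->(1,0) = 3
Tile 7: (0,3)->(1,2) = 2
Tile 12: (1,0)->(2,3) = 4
Tile 10: (1,1)->(2,1) = 1
Tile 2: (1,2)->(0,1) = 2
Tile 14: (1,3)->(3,1) = 4
Tile 9: (2,0)->(2,0) = 0
Tile 8: (2,1)->(1,3) = 3
Tile 3: (2,2)->(0,2) = 2
Tile 6: (2,3)->(1,1) = 3
Tile 4: (3,1)->(0,3) = 5
Tile 15: (3,2)->(3,2) = 0
Tile 11: (3,3)->(2,2) = 2
Sum: 0 + 4 + 3 + 2 + 4 + 1 + 2 + 4 + 0 + 3 + 2 + 3 + 5 + 0 + 2 = 35

Answer: 35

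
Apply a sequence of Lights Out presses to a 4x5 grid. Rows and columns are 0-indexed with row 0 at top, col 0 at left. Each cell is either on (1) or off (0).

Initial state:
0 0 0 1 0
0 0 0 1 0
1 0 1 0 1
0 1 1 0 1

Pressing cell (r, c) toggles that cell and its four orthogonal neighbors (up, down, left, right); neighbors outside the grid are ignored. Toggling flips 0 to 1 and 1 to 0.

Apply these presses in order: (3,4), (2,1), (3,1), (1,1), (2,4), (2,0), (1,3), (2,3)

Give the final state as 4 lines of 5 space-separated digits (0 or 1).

After press 1 at (3,4):
0 0 0 1 0
0 0 0 1 0
1 0 1 0 0
0 1 1 1 0

After press 2 at (2,1):
0 0 0 1 0
0 1 0 1 0
0 1 0 0 0
0 0 1 1 0

After press 3 at (3,1):
0 0 0 1 0
0 1 0 1 0
0 0 0 0 0
1 1 0 1 0

After press 4 at (1,1):
0 1 0 1 0
1 0 1 1 0
0 1 0 0 0
1 1 0 1 0

After press 5 at (2,4):
0 1 0 1 0
1 0 1 1 1
0 1 0 1 1
1 1 0 1 1

After press 6 at (2,0):
0 1 0 1 0
0 0 1 1 1
1 0 0 1 1
0 1 0 1 1

After press 7 at (1,3):
0 1 0 0 0
0 0 0 0 0
1 0 0 0 1
0 1 0 1 1

After press 8 at (2,3):
0 1 0 0 0
0 0 0 1 0
1 0 1 1 0
0 1 0 0 1

Answer: 0 1 0 0 0
0 0 0 1 0
1 0 1 1 0
0 1 0 0 1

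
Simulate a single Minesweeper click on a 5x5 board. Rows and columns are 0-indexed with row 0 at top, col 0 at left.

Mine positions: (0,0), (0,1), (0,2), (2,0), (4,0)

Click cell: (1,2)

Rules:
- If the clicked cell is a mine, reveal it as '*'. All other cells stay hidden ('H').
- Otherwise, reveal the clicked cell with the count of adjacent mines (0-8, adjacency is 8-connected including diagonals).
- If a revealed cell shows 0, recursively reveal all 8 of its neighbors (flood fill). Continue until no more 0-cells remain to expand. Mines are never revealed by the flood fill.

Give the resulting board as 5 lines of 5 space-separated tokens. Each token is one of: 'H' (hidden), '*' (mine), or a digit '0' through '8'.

H H H H H
H H 2 H H
H H H H H
H H H H H
H H H H H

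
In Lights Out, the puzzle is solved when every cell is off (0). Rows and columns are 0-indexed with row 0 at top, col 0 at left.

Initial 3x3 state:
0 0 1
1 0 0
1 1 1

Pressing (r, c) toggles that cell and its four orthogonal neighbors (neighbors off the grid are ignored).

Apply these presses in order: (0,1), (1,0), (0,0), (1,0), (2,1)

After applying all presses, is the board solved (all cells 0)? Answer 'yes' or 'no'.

Answer: yes

Derivation:
After press 1 at (0,1):
1 1 0
1 1 0
1 1 1

After press 2 at (1,0):
0 1 0
0 0 0
0 1 1

After press 3 at (0,0):
1 0 0
1 0 0
0 1 1

After press 4 at (1,0):
0 0 0
0 1 0
1 1 1

After press 5 at (2,1):
0 0 0
0 0 0
0 0 0

Lights still on: 0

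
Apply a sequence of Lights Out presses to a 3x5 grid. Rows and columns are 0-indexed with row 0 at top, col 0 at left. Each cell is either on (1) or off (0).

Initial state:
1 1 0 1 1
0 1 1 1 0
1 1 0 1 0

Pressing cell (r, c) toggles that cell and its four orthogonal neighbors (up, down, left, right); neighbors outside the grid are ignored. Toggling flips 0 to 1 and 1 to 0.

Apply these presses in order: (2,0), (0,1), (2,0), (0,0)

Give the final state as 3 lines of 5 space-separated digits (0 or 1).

Answer: 1 1 1 1 1
1 0 1 1 0
1 1 0 1 0

Derivation:
After press 1 at (2,0):
1 1 0 1 1
1 1 1 1 0
0 0 0 1 0

After press 2 at (0,1):
0 0 1 1 1
1 0 1 1 0
0 0 0 1 0

After press 3 at (2,0):
0 0 1 1 1
0 0 1 1 0
1 1 0 1 0

After press 4 at (0,0):
1 1 1 1 1
1 0 1 1 0
1 1 0 1 0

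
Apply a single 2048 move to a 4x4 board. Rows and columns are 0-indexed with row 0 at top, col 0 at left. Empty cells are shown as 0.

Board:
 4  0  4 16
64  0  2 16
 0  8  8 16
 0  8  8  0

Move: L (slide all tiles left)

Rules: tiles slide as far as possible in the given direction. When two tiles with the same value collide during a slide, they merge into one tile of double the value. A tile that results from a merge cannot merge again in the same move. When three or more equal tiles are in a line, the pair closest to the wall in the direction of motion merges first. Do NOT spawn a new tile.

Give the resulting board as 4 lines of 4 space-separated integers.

Slide left:
row 0: [4, 0, 4, 16] -> [8, 16, 0, 0]
row 1: [64, 0, 2, 16] -> [64, 2, 16, 0]
row 2: [0, 8, 8, 16] -> [16, 16, 0, 0]
row 3: [0, 8, 8, 0] -> [16, 0, 0, 0]

Answer:  8 16  0  0
64  2 16  0
16 16  0  0
16  0  0  0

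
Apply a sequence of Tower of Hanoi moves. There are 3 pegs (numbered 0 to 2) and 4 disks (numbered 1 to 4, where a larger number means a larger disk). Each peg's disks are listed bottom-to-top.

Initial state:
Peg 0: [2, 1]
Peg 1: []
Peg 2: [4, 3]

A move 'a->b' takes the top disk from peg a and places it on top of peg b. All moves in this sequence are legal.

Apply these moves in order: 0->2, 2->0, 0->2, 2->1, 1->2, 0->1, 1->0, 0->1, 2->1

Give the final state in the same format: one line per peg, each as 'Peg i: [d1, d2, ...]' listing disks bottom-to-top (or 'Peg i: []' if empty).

After move 1 (0->2):
Peg 0: [2]
Peg 1: []
Peg 2: [4, 3, 1]

After move 2 (2->0):
Peg 0: [2, 1]
Peg 1: []
Peg 2: [4, 3]

After move 3 (0->2):
Peg 0: [2]
Peg 1: []
Peg 2: [4, 3, 1]

After move 4 (2->1):
Peg 0: [2]
Peg 1: [1]
Peg 2: [4, 3]

After move 5 (1->2):
Peg 0: [2]
Peg 1: []
Peg 2: [4, 3, 1]

After move 6 (0->1):
Peg 0: []
Peg 1: [2]
Peg 2: [4, 3, 1]

After move 7 (1->0):
Peg 0: [2]
Peg 1: []
Peg 2: [4, 3, 1]

After move 8 (0->1):
Peg 0: []
Peg 1: [2]
Peg 2: [4, 3, 1]

After move 9 (2->1):
Peg 0: []
Peg 1: [2, 1]
Peg 2: [4, 3]

Answer: Peg 0: []
Peg 1: [2, 1]
Peg 2: [4, 3]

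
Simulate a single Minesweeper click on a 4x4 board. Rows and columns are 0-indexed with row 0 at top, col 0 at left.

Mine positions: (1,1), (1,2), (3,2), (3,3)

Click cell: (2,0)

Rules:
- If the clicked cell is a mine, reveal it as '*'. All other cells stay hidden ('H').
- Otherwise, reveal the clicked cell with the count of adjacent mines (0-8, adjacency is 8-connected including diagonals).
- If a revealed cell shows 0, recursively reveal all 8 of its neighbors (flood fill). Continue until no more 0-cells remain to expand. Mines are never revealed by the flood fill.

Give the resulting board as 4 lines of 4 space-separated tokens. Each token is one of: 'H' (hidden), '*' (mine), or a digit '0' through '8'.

H H H H
H H H H
1 H H H
H H H H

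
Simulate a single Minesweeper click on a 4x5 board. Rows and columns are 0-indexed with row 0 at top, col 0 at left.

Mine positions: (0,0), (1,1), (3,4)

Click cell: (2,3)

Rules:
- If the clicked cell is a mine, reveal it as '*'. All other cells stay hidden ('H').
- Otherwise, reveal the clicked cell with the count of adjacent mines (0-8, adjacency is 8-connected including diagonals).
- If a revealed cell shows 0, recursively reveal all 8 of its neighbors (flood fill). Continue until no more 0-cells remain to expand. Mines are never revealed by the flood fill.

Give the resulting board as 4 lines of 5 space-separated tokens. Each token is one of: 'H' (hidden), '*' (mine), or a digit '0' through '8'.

H H H H H
H H H H H
H H H 1 H
H H H H H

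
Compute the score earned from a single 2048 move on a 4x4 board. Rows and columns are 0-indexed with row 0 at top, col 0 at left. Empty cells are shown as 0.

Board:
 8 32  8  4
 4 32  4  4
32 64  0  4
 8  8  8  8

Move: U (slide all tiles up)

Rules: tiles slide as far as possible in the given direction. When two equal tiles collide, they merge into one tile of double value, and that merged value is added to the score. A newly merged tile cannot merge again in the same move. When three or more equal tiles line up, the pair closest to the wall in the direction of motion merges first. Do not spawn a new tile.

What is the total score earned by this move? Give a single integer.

Answer: 72

Derivation:
Slide up:
col 0: [8, 4, 32, 8] -> [8, 4, 32, 8]  score +0 (running 0)
col 1: [32, 32, 64, 8] -> [64, 64, 8, 0]  score +64 (running 64)
col 2: [8, 4, 0, 8] -> [8, 4, 8, 0]  score +0 (running 64)
col 3: [4, 4, 4, 8] -> [8, 4, 8, 0]  score +8 (running 72)
Board after move:
 8 64  8  8
 4 64  4  4
32  8  8  8
 8  0  0  0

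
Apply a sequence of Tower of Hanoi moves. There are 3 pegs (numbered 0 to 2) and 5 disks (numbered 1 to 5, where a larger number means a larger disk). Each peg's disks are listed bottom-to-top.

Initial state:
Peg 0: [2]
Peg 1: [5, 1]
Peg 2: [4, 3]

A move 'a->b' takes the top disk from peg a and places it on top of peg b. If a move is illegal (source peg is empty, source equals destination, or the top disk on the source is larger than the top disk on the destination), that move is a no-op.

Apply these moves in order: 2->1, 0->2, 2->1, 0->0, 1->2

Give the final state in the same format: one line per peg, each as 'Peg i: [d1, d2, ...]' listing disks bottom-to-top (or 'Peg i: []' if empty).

After move 1 (2->1):
Peg 0: [2]
Peg 1: [5, 1]
Peg 2: [4, 3]

After move 2 (0->2):
Peg 0: []
Peg 1: [5, 1]
Peg 2: [4, 3, 2]

After move 3 (2->1):
Peg 0: []
Peg 1: [5, 1]
Peg 2: [4, 3, 2]

After move 4 (0->0):
Peg 0: []
Peg 1: [5, 1]
Peg 2: [4, 3, 2]

After move 5 (1->2):
Peg 0: []
Peg 1: [5]
Peg 2: [4, 3, 2, 1]

Answer: Peg 0: []
Peg 1: [5]
Peg 2: [4, 3, 2, 1]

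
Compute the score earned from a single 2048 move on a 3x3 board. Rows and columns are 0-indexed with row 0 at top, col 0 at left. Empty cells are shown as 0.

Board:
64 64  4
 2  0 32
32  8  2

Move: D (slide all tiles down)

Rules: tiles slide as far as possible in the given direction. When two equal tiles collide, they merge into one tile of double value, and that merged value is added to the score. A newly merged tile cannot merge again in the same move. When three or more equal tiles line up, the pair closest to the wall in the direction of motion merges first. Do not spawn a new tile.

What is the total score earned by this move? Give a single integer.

Slide down:
col 0: [64, 2, 32] -> [64, 2, 32]  score +0 (running 0)
col 1: [64, 0, 8] -> [0, 64, 8]  score +0 (running 0)
col 2: [4, 32, 2] -> [4, 32, 2]  score +0 (running 0)
Board after move:
64  0  4
 2 64 32
32  8  2

Answer: 0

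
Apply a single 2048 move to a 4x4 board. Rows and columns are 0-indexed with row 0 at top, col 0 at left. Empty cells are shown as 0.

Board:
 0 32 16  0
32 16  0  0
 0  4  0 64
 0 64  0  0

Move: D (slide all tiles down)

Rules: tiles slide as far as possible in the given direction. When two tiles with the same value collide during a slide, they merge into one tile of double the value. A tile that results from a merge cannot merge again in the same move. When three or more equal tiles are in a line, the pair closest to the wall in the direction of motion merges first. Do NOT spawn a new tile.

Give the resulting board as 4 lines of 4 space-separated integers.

Slide down:
col 0: [0, 32, 0, 0] -> [0, 0, 0, 32]
col 1: [32, 16, 4, 64] -> [32, 16, 4, 64]
col 2: [16, 0, 0, 0] -> [0, 0, 0, 16]
col 3: [0, 0, 64, 0] -> [0, 0, 0, 64]

Answer:  0 32  0  0
 0 16  0  0
 0  4  0  0
32 64 16 64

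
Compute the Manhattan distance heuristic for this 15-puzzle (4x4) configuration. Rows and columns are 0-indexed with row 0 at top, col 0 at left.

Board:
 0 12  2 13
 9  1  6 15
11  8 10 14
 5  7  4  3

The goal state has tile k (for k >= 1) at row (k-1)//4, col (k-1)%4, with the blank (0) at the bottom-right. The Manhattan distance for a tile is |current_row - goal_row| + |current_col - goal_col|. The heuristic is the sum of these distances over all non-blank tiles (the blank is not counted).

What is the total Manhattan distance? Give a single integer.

Answer: 40

Derivation:
Tile 12: at (0,1), goal (2,3), distance |0-2|+|1-3| = 4
Tile 2: at (0,2), goal (0,1), distance |0-0|+|2-1| = 1
Tile 13: at (0,3), goal (3,0), distance |0-3|+|3-0| = 6
Tile 9: at (1,0), goal (2,0), distance |1-2|+|0-0| = 1
Tile 1: at (1,1), goal (0,0), distance |1-0|+|1-0| = 2
Tile 6: at (1,2), goal (1,1), distance |1-1|+|2-1| = 1
Tile 15: at (1,3), goal (3,2), distance |1-3|+|3-2| = 3
Tile 11: at (2,0), goal (2,2), distance |2-2|+|0-2| = 2
Tile 8: at (2,1), goal (1,3), distance |2-1|+|1-3| = 3
Tile 10: at (2,2), goal (2,1), distance |2-2|+|2-1| = 1
Tile 14: at (2,3), goal (3,1), distance |2-3|+|3-1| = 3
Tile 5: at (3,0), goal (1,0), distance |3-1|+|0-0| = 2
Tile 7: at (3,1), goal (1,2), distance |3-1|+|1-2| = 3
Tile 4: at (3,2), goal (0,3), distance |3-0|+|2-3| = 4
Tile 3: at (3,3), goal (0,2), distance |3-0|+|3-2| = 4
Sum: 4 + 1 + 6 + 1 + 2 + 1 + 3 + 2 + 3 + 1 + 3 + 2 + 3 + 4 + 4 = 40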